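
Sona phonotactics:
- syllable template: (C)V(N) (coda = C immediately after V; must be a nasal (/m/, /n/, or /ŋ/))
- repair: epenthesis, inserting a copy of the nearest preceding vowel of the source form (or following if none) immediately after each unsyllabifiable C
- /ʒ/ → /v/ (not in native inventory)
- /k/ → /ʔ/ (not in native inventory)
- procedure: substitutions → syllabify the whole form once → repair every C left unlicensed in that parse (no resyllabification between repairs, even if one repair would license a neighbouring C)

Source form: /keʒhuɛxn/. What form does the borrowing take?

ʔevehuɛxɛnɛ

Substitution: /k/ → /ʔ/, /ʒ/ → /v/, giving /ʔevhuɛxn/.
Syllabifying with onset maximization leaves /v/, /x/, /n/ stranded (only a nasal (/m/, /n/, or /ŋ/) is licensed in coda position; onsets are limited to one consonant).
Each unlicensed consonant becomes the onset of a new syllable: /v/ → /ve/, /x/ → /xɛ/, /n/ → /nɛ/.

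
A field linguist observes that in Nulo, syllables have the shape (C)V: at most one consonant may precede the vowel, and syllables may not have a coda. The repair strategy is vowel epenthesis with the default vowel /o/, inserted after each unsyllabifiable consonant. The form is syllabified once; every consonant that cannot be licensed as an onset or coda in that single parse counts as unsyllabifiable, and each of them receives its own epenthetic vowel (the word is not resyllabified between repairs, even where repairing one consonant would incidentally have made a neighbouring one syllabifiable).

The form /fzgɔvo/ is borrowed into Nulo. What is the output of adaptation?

Under (C)V, the unsyllabifiable consonants are /f/, /z/ (no codas are permitted; onsets are limited to one consonant).
Epenthesis after each stranded consonant: /f/ → /fo/, /z/ → /zo/.

fozogɔvo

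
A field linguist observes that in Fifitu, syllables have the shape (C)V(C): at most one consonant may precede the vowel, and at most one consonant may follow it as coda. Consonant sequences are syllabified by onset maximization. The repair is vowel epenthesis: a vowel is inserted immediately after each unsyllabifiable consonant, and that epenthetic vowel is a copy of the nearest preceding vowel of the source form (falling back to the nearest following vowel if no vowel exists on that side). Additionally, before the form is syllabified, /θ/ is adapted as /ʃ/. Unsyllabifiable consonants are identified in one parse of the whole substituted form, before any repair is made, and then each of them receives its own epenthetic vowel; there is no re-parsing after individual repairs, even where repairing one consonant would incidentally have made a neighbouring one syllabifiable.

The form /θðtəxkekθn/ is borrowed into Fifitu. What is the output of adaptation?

Substitution: /θ/ → /ʃ/, giving /ʃðtəxkekʃn/.
Syllabifying with onset maximization leaves /ʃ/, /ð/, /ʃ/, /n/ stranded (at most one coda consonant is licensed; onsets are limited to one consonant).
Inserting the epenthetic vowel yields /ʃ/ → /ʃə/, /ð/ → /ðə/, /ʃ/ → /ʃe/, /n/ → /ne/.

ʃəðətəxkekʃene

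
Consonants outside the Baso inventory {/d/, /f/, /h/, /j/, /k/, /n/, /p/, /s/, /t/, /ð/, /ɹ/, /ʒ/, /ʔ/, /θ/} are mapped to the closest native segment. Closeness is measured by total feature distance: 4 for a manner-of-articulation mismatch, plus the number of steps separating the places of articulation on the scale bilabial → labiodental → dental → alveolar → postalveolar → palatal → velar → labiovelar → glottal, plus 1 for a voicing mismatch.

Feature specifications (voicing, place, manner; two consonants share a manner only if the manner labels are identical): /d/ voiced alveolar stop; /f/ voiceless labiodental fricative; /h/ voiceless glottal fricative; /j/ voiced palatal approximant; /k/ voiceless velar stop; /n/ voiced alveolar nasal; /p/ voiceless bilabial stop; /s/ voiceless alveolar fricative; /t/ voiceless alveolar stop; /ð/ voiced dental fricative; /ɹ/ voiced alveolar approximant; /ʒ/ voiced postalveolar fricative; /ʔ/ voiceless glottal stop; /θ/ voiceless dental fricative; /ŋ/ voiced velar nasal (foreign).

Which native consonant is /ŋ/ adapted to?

/n/ is closest: same manner (nasal), place distance 3 (velar→alveolar), same voicing; total 3. Next closest is /j/ at distance 5.

n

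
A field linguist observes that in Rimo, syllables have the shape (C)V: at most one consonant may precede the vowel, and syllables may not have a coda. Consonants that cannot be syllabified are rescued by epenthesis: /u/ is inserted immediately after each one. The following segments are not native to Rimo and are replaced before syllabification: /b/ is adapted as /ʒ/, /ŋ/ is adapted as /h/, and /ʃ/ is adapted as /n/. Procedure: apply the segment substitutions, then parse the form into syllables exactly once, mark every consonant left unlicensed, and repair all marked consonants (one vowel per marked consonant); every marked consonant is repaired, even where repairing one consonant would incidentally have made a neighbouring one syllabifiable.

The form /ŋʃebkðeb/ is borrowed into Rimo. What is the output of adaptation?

huneʒukuðeʒu

Substitution: /ŋ/ → /h/, /ʃ/ → /n/, /b/ → /ʒ/, giving /hneʒkðeʒ/.
Syllabifying with onset maximization leaves /h/, /ʒ/, /k/, /ʒ/ stranded (no codas are permitted; onsets are limited to one consonant).
Epenthesis after each stranded consonant: /h/ → /hu/, /ʒ/ → /ʒu/, /k/ → /ku/, /ʒ/ → /ʒu/.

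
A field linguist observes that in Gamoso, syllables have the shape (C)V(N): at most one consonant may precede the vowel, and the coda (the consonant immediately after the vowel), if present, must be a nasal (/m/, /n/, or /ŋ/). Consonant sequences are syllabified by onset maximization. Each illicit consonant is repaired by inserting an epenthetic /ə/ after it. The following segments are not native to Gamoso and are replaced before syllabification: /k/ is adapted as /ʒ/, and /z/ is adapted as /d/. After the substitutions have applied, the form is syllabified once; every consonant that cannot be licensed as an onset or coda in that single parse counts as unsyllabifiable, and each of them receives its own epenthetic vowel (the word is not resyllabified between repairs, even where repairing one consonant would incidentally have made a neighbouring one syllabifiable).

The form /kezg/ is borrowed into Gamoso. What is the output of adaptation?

Substitution: /k/ → /ʒ/, /z/ → /d/, giving /ʒedg/.
The consonants /d/, /g/ cannot be parsed into a legal (C)V(N) syllable (only a nasal (/m/, /n/, or /ŋ/) is licensed in coda position; onsets are limited to one consonant).
Epenthesis after each stranded consonant: /d/ → /də/, /g/ → /gə/.

ʒedəgə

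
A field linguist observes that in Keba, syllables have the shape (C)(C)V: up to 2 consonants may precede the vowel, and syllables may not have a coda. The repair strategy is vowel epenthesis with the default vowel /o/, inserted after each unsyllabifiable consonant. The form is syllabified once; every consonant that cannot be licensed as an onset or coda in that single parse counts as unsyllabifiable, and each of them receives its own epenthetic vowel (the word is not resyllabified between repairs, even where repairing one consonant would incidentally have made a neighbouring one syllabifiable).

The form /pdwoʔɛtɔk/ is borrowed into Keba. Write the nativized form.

podwoʔɛtɔko

Under (C)(C)V, the unsyllabifiable consonants are /p/, /k/ (no codas are permitted; onsets may contain at most 2 consonants).
Each unlicensed consonant becomes the onset of a new syllable: /p/ → /po/, /k/ → /ko/.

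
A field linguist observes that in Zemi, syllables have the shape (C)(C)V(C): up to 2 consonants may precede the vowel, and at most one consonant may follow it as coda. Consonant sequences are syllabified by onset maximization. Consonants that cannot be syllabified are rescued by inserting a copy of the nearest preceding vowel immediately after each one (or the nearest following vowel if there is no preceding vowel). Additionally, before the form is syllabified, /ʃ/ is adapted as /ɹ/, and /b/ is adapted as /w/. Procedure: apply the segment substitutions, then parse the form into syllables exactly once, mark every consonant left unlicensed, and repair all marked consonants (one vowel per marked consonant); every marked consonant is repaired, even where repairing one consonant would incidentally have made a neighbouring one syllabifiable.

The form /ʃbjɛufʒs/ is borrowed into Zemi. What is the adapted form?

ɹɛwjɛufʒusu

Substitution: /ʃ/ → /ɹ/, /b/ → /w/, giving /ɹwjɛufʒs/.
The consonants /ɹ/, /ʒ/, /s/ cannot be parsed into a legal (C)(C)V(C) syllable (at most one coda consonant is licensed; onsets may contain at most 2 consonants).
Epenthesis after each stranded consonant: /ɹ/ → /ɹɛ/, /ʒ/ → /ʒu/, /s/ → /su/.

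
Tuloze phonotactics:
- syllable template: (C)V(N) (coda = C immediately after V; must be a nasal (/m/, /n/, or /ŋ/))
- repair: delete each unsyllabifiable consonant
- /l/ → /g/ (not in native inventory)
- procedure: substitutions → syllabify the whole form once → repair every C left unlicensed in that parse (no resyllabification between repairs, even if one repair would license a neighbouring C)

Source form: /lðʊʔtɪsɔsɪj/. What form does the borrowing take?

Substitution: /l/ → /g/, giving /gðʊʔtɪsɔsɪj/.
Under (C)V(N), the unsyllabifiable consonants are /g/, /ʔ/, /j/ (only a nasal (/m/, /n/, or /ŋ/) is licensed in coda position; onsets are limited to one consonant).
Deleting the stranded consonants removes /g/, /ʔ/, /j/.

ðʊtɪsɔsɪ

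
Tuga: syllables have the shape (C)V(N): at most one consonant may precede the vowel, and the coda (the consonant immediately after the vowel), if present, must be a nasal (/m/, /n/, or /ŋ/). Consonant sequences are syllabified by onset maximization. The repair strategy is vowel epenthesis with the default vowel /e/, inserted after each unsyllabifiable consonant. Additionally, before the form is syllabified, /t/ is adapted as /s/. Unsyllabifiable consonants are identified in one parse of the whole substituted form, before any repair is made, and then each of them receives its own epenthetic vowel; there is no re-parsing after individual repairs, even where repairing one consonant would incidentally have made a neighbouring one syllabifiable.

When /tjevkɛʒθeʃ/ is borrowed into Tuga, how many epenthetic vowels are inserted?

4

After substitution the input is /sjevkɛʒθeʃ/.
The unsyllabifiable consonants are /s/, /v/, /ʒ/, /ʃ/; each receives one epenthetic vowel.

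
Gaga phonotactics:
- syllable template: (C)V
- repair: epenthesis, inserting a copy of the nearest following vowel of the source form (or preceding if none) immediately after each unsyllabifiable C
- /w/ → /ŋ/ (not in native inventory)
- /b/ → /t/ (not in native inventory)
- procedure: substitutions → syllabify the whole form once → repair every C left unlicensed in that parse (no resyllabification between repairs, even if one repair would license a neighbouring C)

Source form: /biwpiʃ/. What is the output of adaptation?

Substitution: /b/ → /t/, /w/ → /ŋ/, giving /tiŋpiʃ/.
The consonants /ŋ/, /ʃ/ cannot be parsed into a legal (C)V syllable (no codas are permitted; onsets are limited to one consonant).
Inserting the epenthetic vowel yields /ŋ/ → /ŋi/, /ʃ/ → /ʃi/.

tiŋipiʃi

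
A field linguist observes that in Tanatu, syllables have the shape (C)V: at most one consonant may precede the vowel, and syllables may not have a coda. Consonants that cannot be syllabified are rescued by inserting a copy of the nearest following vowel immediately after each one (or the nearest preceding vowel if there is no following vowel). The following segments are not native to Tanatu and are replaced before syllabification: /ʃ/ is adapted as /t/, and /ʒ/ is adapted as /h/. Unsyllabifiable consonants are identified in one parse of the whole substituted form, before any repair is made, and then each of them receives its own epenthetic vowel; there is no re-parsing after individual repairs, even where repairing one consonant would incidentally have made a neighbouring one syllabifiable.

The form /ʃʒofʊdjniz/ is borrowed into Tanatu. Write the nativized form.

tohofʊdijinizi

Substitution: /ʃ/ → /t/, /ʒ/ → /h/, giving /thofʊdjniz/.
Under (C)V, the unsyllabifiable consonants are /t/, /d/, /j/, /z/ (no codas are permitted; onsets are limited to one consonant).
Each unlicensed consonant becomes the onset of a new syllable: /t/ → /to/, /d/ → /di/, /j/ → /ji/, /z/ → /zi/.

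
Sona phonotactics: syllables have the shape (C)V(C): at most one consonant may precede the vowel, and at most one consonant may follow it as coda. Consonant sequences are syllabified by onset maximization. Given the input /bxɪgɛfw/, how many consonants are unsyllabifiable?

2

Under (C)V(C), the unsyllabifiable consonants are /b/, /w/ (at most one coda consonant is licensed; onsets are limited to one consonant).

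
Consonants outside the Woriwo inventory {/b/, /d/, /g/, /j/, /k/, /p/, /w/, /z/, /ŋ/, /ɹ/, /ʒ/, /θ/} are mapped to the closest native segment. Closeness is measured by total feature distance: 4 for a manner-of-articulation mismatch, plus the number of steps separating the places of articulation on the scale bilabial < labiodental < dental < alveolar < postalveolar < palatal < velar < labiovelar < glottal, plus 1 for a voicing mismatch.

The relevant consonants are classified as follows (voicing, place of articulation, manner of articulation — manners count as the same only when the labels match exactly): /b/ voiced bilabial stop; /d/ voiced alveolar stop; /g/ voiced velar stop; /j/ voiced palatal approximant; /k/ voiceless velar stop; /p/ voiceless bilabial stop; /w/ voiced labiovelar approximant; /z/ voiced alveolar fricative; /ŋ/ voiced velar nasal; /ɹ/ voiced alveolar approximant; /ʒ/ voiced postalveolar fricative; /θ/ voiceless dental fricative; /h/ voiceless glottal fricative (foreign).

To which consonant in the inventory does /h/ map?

/ʒ/ is closest: same manner (fricative), place distance 4 (glottal→postalveolar), voicing differs (+1); total 5. Next closest is /k/ at distance 6.

ʒ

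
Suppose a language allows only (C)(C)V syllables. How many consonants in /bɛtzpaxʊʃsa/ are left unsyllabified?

Syllabifying with onset maximization leaves /t/ stranded (no codas are permitted; onsets may contain at most 2 consonants).

1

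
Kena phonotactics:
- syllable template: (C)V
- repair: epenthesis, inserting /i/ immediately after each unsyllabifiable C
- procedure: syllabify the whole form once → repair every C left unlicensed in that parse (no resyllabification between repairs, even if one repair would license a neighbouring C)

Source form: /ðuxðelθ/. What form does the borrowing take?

ðuxiðeliθi

Under (C)V, the unsyllabifiable consonants are /x/, /l/, /θ/ (no codas are permitted; onsets are limited to one consonant).
Each unlicensed consonant becomes the onset of a new syllable: /x/ → /xi/, /l/ → /li/, /θ/ → /θi/.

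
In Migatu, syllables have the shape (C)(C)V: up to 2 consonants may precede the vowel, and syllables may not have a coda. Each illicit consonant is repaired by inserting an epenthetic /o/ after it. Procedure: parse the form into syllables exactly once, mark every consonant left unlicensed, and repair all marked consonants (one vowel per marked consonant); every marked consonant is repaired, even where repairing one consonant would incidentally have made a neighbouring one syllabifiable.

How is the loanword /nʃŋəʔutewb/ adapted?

noʃŋəʔutewobo

The consonants /n/, /w/, /b/ cannot be parsed into a legal (C)(C)V syllable (no codas are permitted; onsets may contain at most 2 consonants).
Epenthesis after each stranded consonant: /n/ → /no/, /w/ → /wo/, /b/ → /bo/.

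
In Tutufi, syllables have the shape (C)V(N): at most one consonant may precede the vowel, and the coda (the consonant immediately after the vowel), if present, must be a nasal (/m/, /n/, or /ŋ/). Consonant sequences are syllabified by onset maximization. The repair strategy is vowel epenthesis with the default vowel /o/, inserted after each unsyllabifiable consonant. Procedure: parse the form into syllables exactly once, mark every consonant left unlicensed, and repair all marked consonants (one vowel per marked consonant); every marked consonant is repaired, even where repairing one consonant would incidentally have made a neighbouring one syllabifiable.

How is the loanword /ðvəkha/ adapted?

ðovəkoha

The consonants /ð/, /k/ cannot be parsed into a legal (C)V(N) syllable (only a nasal (/m/, /n/, or /ŋ/) is licensed in coda position; onsets are limited to one consonant).
Epenthesis after each stranded consonant: /ð/ → /ðo/, /k/ → /ko/.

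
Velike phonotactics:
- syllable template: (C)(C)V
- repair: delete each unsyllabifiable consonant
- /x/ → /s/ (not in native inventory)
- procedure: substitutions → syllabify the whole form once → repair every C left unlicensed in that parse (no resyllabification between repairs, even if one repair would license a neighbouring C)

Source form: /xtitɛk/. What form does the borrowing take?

Substitution: /x/ → /s/, giving /stitɛk/.
Under (C)(C)V, the unsyllabifiable consonants are /k/ (no codas are permitted; onsets may contain at most 2 consonants).
Each unlicensed consonant is deleted: /k/.

stitɛ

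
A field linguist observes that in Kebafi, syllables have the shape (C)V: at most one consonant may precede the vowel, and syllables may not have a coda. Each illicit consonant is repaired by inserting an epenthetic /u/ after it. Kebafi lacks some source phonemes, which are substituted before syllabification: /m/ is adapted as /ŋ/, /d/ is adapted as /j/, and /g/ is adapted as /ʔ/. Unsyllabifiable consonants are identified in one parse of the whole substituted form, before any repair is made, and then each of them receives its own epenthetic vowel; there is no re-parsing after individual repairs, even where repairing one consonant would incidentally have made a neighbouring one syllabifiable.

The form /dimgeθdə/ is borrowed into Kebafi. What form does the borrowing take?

jiŋuʔeθujə

Substitution: /d/ → /j/, /m/ → /ŋ/, /g/ → /ʔ/, giving /jiŋʔeθjə/.
The consonants /ŋ/, /θ/ cannot be parsed into a legal (C)V syllable (no codas are permitted; onsets are limited to one consonant).
Inserting the epenthetic vowel yields /ŋ/ → /ŋu/, /θ/ → /θu/.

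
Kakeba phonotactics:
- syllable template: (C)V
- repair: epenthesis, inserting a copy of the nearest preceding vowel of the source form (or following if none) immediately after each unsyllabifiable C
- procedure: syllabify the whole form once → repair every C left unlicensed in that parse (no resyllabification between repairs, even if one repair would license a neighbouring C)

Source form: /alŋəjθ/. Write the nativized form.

alaŋəjəθə

The consonants /l/, /j/, /θ/ cannot be parsed into a legal (C)V syllable (no codas are permitted; onsets are limited to one consonant).
Each unlicensed consonant becomes the onset of a new syllable: /l/ → /la/, /j/ → /jə/, /θ/ → /θə/.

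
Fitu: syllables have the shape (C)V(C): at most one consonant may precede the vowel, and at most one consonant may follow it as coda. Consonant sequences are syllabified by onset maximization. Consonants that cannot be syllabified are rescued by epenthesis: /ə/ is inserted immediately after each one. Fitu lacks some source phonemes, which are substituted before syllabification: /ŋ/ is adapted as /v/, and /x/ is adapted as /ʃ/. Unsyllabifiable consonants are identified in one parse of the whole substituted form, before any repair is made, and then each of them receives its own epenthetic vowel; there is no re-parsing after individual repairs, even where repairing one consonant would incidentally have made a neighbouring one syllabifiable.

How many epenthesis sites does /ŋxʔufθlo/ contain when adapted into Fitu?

3

After substitution the input is /vʃʔufθlo/.
The unsyllabifiable consonants are /v/, /ʃ/, /θ/; each receives one epenthetic vowel.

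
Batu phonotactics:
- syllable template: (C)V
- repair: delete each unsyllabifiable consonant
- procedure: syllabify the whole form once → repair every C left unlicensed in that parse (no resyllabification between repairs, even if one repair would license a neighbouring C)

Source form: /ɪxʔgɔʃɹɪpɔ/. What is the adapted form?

ɪgɔɹɪpɔ

Syllabifying with onset maximization leaves /x/, /ʔ/, /ʃ/ stranded (no codas are permitted; onsets are limited to one consonant).
Deletion applies to /x/, /ʔ/, /ʃ/.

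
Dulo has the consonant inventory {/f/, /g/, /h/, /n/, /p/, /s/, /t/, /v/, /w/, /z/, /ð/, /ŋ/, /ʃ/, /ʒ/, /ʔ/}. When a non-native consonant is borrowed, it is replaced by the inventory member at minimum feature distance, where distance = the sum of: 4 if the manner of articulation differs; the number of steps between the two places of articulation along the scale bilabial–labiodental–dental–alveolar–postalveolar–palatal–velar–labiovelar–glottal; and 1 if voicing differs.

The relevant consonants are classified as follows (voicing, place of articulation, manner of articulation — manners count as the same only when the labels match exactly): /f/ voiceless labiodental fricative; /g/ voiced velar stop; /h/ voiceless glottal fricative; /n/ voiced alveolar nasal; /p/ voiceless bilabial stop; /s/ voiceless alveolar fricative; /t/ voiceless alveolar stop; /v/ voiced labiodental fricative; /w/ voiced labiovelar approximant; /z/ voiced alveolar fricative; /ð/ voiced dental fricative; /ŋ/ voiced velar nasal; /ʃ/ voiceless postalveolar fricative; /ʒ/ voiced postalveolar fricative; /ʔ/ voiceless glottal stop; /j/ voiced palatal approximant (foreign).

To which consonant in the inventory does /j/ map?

/w/ is closest: same manner (approximant), place distance 2 (palatal→labiovelar), same voicing; total 2. Next closest is /g/ at distance 5.

w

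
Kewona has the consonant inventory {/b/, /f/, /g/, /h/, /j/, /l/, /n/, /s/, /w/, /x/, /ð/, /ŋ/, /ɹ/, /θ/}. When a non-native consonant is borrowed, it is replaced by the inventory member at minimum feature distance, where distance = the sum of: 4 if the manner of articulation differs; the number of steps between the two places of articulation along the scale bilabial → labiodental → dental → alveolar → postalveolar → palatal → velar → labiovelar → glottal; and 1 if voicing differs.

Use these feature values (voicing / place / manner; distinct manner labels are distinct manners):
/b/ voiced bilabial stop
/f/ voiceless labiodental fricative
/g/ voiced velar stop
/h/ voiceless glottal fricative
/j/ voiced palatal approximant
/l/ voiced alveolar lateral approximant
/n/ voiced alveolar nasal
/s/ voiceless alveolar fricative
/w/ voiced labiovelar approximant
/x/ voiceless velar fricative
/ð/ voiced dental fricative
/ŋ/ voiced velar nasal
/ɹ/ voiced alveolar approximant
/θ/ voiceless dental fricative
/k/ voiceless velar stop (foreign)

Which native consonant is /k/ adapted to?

/g/ is closest: same manner (stop), place distance 0 (velar→velar), voicing differs (+1); total 1. Next closest is /x/ at distance 4.

g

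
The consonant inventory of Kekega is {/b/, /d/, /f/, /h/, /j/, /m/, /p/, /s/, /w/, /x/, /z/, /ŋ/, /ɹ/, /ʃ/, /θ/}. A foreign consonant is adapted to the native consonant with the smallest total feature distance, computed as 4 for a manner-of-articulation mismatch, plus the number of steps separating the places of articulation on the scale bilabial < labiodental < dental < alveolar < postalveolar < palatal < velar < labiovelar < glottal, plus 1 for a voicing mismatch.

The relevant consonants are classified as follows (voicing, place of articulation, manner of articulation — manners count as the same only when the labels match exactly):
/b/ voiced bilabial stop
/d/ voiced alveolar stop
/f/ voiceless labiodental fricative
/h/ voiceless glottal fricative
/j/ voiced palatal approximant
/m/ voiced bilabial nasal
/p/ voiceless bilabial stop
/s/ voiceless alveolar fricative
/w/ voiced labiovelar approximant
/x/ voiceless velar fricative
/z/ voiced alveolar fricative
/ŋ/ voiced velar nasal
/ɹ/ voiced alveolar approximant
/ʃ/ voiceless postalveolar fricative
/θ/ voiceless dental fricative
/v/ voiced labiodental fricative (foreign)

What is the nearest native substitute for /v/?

/f/ is closest: same manner (fricative), place distance 0 (labiodental→labiodental), voicing differs (+1); total 1. Next closest is /z/ at distance 2.

f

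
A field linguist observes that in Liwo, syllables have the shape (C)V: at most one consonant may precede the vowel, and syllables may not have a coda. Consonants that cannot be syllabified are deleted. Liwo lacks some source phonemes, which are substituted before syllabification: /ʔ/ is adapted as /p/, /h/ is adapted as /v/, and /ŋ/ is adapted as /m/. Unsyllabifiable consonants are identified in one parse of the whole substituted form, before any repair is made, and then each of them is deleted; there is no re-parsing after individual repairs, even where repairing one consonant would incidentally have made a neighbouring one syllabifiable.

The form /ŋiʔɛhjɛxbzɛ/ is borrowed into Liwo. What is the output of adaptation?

Substitution: /ŋ/ → /m/, /ʔ/ → /p/, /h/ → /v/, giving /mipɛvjɛxbzɛ/.
Syllabifying with onset maximization leaves /v/, /x/, /b/ stranded (no codas are permitted; onsets are limited to one consonant).
Deleting the stranded consonants removes /v/, /x/, /b/.

mipɛjɛzɛ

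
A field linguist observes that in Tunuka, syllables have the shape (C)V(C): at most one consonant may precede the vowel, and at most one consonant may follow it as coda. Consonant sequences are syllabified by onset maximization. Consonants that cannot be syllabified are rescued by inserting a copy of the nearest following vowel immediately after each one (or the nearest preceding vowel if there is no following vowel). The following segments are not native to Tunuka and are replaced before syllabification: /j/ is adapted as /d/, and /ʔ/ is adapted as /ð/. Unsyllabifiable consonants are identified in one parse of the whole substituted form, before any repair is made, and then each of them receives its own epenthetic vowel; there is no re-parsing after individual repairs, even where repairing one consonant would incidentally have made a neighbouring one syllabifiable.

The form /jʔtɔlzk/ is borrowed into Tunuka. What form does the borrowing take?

Substitution: /j/ → /d/, /ʔ/ → /ð/, giving /dðtɔlzk/.
Syllabifying with onset maximization leaves /d/, /ð/, /z/, /k/ stranded (at most one coda consonant is licensed; onsets are limited to one consonant).
Inserting the epenthetic vowel yields /d/ → /dɔ/, /ð/ → /ðɔ/, /z/ → /zɔ/, /k/ → /kɔ/.

dɔðɔtɔlzɔkɔ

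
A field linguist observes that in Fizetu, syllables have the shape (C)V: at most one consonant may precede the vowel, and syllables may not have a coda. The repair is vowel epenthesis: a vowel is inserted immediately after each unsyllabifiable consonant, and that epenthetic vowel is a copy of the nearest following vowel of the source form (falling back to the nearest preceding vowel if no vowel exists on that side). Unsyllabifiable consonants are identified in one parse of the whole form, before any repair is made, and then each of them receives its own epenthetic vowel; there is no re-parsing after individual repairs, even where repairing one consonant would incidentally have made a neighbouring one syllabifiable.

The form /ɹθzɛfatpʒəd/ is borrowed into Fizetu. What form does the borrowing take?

ɹɛθɛzɛfatəpəʒədə

Syllabifying with onset maximization leaves /ɹ/, /θ/, /t/, /p/, /d/ stranded (no codas are permitted; onsets are limited to one consonant).
Each unlicensed consonant becomes the onset of a new syllable: /ɹ/ → /ɹɛ/, /θ/ → /θɛ/, /t/ → /tə/, /p/ → /pə/, /d/ → /də/.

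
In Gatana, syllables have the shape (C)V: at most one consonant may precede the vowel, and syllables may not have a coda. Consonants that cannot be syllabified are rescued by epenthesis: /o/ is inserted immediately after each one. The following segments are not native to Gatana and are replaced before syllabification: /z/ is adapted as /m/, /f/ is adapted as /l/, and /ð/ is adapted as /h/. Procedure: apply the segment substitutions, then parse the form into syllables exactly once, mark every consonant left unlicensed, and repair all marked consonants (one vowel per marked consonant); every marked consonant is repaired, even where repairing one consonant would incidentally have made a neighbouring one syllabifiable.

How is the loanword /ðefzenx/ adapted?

helomenoxo

Substitution: /ð/ → /h/, /f/ → /l/, /z/ → /m/, giving /helmenx/.
Syllabifying with onset maximization leaves /l/, /n/, /x/ stranded (no codas are permitted; onsets are limited to one consonant).
Inserting the epenthetic vowel yields /l/ → /lo/, /n/ → /no/, /x/ → /xo/.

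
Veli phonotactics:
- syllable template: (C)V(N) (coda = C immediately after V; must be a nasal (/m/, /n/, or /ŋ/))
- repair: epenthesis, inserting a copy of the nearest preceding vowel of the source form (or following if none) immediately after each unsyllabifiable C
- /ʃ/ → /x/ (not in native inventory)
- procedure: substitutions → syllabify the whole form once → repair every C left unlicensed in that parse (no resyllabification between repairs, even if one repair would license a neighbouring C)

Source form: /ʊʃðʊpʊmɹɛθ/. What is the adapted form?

ʊxʊðʊpʊmɹɛθɛ

Substitution: /ʃ/ → /x/, giving /ʊxðʊpʊmɹɛθ/.
The consonants /x/, /θ/ cannot be parsed into a legal (C)V(N) syllable (only a nasal (/m/, /n/, or /ŋ/) is licensed in coda position; onsets are limited to one consonant).
Each unlicensed consonant becomes the onset of a new syllable: /x/ → /xʊ/, /θ/ → /θɛ/.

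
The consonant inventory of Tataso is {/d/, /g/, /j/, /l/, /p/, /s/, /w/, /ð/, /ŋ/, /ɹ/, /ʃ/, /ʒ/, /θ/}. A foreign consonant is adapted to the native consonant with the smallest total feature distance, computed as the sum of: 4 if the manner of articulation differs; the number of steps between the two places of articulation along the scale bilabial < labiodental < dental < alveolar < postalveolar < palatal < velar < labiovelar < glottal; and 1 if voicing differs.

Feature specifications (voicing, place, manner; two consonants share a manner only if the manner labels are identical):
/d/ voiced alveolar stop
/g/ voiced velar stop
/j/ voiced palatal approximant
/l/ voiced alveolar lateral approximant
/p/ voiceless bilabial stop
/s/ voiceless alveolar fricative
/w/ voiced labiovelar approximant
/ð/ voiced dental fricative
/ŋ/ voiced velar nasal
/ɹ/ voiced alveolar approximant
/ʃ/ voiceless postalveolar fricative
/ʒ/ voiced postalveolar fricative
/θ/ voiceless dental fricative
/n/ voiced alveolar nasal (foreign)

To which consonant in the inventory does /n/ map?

/ŋ/ is closest: same manner (nasal), place distance 3 (alveolar→velar), same voicing; total 3. Next closest is /d/ at distance 4.

ŋ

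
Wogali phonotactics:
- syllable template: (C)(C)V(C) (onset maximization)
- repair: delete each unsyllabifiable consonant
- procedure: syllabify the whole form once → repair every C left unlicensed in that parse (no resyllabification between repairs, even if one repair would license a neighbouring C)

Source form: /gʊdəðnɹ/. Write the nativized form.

The consonants /n/, /ɹ/ cannot be parsed into a legal (C)(C)V(C) syllable (at most one coda consonant is licensed; onsets may contain at most 2 consonants).
Deleting the stranded consonants removes /n/, /ɹ/.

gʊdəð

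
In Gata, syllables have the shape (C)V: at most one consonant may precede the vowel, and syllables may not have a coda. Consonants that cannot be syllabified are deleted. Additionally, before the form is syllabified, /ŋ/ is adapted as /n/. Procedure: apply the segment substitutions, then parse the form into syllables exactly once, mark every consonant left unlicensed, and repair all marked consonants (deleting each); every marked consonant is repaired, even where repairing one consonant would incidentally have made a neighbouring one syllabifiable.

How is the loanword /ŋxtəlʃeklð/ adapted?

Substitution: /ŋ/ → /n/, giving /nxtəlʃeklð/.
The consonants /n/, /x/, /l/, /k/, /l/, /ð/ cannot be parsed into a legal (C)V syllable (no codas are permitted; onsets are limited to one consonant).
Deleting the stranded consonants removes /n/, /x/, /l/, /k/, /l/, /ð/.

təʃe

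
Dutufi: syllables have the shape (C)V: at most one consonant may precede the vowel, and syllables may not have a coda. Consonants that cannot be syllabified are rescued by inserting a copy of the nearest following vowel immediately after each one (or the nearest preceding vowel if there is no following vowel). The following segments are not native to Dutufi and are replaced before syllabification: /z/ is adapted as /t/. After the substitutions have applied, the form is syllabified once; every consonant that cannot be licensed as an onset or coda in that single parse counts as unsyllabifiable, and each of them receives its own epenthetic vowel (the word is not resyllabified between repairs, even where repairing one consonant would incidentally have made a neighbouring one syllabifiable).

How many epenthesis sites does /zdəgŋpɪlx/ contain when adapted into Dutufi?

5

After substitution the input is /tdəgŋpɪlx/.
The unsyllabifiable consonants are /t/, /g/, /ŋ/, /l/, /x/; each receives one epenthetic vowel.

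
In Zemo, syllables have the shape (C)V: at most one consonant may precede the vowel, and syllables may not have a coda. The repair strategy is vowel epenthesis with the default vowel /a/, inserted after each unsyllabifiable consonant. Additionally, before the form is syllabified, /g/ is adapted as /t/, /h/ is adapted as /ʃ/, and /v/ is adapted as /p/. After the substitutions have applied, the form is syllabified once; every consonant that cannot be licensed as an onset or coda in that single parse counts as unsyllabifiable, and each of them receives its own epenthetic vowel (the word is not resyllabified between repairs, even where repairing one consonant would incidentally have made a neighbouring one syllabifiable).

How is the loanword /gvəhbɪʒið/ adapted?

tapəʃabɪʒiða

Substitution: /g/ → /t/, /v/ → /p/, /h/ → /ʃ/, giving /tpəʃbɪʒið/.
The consonants /t/, /ʃ/, /ð/ cannot be parsed into a legal (C)V syllable (no codas are permitted; onsets are limited to one consonant).
Epenthesis after each stranded consonant: /t/ → /ta/, /ʃ/ → /ʃa/, /ð/ → /ða/.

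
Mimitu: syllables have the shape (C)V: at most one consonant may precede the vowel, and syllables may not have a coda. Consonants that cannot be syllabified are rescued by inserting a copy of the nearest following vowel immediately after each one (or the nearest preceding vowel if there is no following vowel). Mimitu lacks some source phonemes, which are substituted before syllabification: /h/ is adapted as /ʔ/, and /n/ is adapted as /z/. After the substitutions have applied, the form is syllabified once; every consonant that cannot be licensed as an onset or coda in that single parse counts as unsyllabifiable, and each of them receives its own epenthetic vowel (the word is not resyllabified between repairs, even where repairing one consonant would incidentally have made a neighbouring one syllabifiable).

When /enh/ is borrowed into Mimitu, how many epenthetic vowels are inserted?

After substitution the input is /ezʔ/.
The unsyllabifiable consonants are /z/, /ʔ/; each receives one epenthetic vowel.

2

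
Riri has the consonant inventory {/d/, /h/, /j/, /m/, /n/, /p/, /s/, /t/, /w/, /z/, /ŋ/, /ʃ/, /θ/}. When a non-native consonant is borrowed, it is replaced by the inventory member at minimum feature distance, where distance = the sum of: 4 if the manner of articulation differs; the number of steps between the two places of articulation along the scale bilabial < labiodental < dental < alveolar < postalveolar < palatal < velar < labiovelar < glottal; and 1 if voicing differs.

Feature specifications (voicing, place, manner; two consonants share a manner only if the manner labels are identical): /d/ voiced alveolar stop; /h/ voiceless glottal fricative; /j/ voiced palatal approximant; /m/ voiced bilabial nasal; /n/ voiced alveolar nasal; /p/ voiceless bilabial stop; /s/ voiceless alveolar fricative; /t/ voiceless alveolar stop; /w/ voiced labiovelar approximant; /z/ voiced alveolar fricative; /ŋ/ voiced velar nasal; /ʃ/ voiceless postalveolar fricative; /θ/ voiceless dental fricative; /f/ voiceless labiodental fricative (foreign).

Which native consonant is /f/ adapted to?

/θ/ is closest: same manner (fricative), place distance 1 (labiodental→dental), same voicing; total 1. Next closest is /s/ at distance 2.

θ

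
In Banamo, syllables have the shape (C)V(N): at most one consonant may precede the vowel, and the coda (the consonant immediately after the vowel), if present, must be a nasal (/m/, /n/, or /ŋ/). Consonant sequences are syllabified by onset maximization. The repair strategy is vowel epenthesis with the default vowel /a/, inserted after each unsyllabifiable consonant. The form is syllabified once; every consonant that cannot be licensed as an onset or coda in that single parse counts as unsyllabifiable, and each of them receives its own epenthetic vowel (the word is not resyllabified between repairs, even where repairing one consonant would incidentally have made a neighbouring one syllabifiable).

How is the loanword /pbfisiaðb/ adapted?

Under (C)V(N), the unsyllabifiable consonants are /p/, /b/, /ð/, /b/ (only a nasal (/m/, /n/, or /ŋ/) is licensed in coda position; onsets are limited to one consonant).
Epenthesis after each stranded consonant: /p/ → /pa/, /b/ → /ba/, /ð/ → /ða/, /b/ → /ba/.

pabafisiaðaba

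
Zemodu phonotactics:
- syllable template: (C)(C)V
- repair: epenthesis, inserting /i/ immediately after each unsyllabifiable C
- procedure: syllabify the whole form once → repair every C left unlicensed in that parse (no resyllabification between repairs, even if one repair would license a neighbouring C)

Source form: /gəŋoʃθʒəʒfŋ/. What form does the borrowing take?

gəŋoʃiθʒəʒifiŋi

Syllabifying with onset maximization leaves /ʃ/, /ʒ/, /f/, /ŋ/ stranded (no codas are permitted; onsets may contain at most 2 consonants).
Inserting the epenthetic vowel yields /ʃ/ → /ʃi/, /ʒ/ → /ʒi/, /f/ → /fi/, /ŋ/ → /ŋi/.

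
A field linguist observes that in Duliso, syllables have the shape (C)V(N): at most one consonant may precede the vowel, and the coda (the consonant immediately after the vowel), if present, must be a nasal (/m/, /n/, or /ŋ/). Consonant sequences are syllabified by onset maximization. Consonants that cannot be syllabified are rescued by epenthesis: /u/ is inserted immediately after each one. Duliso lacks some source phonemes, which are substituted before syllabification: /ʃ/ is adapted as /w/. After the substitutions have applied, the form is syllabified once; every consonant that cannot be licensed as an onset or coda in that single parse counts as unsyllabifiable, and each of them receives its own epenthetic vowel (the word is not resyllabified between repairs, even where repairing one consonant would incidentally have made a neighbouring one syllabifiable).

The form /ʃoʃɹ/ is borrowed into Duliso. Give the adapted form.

Substitution: /ʃ/ → /w/, giving /wowɹ/.
Syllabifying with onset maximization leaves /w/, /ɹ/ stranded (only a nasal (/m/, /n/, or /ŋ/) is licensed in coda position; onsets are limited to one consonant).
Each unlicensed consonant becomes the onset of a new syllable: /w/ → /wu/, /ɹ/ → /ɹu/.

wowuɹu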